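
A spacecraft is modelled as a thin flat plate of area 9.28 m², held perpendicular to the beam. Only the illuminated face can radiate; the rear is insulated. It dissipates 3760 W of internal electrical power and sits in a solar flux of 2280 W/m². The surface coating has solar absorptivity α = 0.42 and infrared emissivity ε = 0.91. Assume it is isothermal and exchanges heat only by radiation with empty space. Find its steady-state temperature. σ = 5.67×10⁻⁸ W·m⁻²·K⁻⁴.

At steady state, absorbed solar power + internal power = radiated power.
Absorbed: α·S·A_cross = 0.42·2280·9.280 = 8887 W (cross-section A).
Total input = 8887 + 3760 = 12650 W.
Radiated: εσ·A_surf·T⁴ with A_surf = A = 9.280 m².
T⁴ = 12650/(0.91·5.67×10⁻⁸·9.280) = 2.641×10¹⁰ K⁴.

T ≈ 403 K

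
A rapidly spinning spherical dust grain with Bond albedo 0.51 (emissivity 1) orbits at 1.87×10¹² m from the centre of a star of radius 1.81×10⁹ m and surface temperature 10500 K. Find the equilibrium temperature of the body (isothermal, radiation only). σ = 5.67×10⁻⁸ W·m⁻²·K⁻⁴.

T ≈ 193 K

The star's surface emits σT_*⁴; at distance d the flux is S = σT_*⁴(R_*/d)².
S = 5.67×10⁻⁸·(10500)⁴·(1.81×10⁹/1.87×10¹²)² = 645.7 W/m².
For an isothermal sphere T⁴ = (1−a)S/(4σ) = 1.395×10⁹ K⁴.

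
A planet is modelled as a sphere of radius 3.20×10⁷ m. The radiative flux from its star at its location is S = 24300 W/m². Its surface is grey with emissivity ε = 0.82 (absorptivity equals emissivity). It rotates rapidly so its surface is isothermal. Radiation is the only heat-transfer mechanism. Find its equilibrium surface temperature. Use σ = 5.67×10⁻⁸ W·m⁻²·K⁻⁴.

T ≈ 572 K

At equilibrium, absorbed power = emitted power.
Absorbing cross-section = πr² = 3.217×10¹⁵ m²; emitting surface = 4πr² = 1.287×10¹⁶ m² (ratio 4).
εS·A_cross = εσ·A_surf·T⁴  ⇒  T⁴ = S/(4σ)   (ε cancels).
T⁴ = 24300/(4·5.67×10⁻⁸) = 1.071×10¹¹ K⁴.
T = (1.071×10¹¹)^(1/4).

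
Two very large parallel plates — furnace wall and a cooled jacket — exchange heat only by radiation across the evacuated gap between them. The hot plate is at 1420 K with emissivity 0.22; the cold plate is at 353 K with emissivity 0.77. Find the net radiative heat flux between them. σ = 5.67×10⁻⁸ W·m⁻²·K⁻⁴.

q ≈ 47400 W/m²

For two infinite grey parallel plates, q = σ(T₁⁴ − T₂⁴)/(1/ε₁ + 1/ε₂ − 1).
T₁⁴ − T₂⁴ = 4.066×10¹² − 1.553×10¹⁰ = 4.050×10¹² K⁴.
1/ε₁ + 1/ε₂ − 1 = 4.545 + 1.299 − 1 = 4.844.
q = 5.67×10⁻⁸ × 4.050×10¹² / 4.844.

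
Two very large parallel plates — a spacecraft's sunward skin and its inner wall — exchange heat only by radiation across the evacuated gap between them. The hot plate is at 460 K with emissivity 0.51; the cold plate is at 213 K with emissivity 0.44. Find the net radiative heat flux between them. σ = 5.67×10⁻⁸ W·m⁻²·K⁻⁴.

q ≈ 749 W/m²

For two infinite grey parallel plates, q = σ(T₁⁴ − T₂⁴)/(1/ε₁ + 1/ε₂ − 1).
T₁⁴ − T₂⁴ = 4.477×10¹⁰ − 2.058×10⁹ = 4.272×10¹⁰ K⁴.
1/ε₁ + 1/ε₂ − 1 = 1.961 + 2.273 − 1 = 3.234.
q = 5.67×10⁻⁸ × 4.272×10¹⁰ / 3.234.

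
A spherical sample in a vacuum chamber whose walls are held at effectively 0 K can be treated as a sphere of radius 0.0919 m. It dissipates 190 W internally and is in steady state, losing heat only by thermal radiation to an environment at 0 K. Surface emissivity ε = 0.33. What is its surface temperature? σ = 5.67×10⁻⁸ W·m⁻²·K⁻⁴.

T ≈ 556 K

Steady state: internal power = radiated power, P = εσA T⁴.
Radiating area A = 4πr² = 0.1061 m².
T⁴ = P/(εσA) = 190/(0.33·5.67×10⁻⁸·0.1061) = 9.568×10¹⁰ K⁴.
T = (9.568×10¹⁰)^(1/4).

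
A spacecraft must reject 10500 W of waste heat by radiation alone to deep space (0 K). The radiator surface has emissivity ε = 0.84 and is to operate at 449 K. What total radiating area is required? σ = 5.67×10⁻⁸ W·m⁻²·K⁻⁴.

P = εσA T⁴ ⇒ A = P/(εσT⁴).
T⁴ = 4.064×10¹⁰ K⁴.
A = 10500/(0.84 × 5.67×10⁻⁸ × 4.064×10¹⁰).

A ≈ 5.42 m²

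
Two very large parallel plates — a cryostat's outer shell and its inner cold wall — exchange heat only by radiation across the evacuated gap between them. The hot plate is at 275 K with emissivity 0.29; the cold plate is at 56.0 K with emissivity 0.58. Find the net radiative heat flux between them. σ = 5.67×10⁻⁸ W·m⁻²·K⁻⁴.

q ≈ 77.6 W/m²

For two infinite grey parallel plates, q = σ(T₁⁴ − T₂⁴)/(1/ε₁ + 1/ε₂ − 1).
T₁⁴ − T₂⁴ = 5.719×10⁹ − 9.834×10⁶ = 5.709×10⁹ K⁴.
1/ε₁ + 1/ε₂ − 1 = 3.448 + 1.724 − 1 = 4.172.
q = 5.67×10⁻⁸ × 5.709×10⁹ / 4.172.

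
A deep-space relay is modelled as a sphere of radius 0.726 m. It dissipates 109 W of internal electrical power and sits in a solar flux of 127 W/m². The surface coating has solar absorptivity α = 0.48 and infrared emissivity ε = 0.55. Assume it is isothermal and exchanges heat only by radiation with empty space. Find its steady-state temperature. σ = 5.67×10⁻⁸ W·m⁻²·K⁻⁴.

T ≈ 179 K

At steady state, absorbed solar power + internal power = radiated power.
Absorbed: α·S·A_cross = 0.48·127·1.656 = 100.9 W (cross-section πr²).
Total input = 100.9 + 109 = 209.9 W.
Radiated: εσ·A_surf·T⁴ with A_surf = 4πr² = 6.623 m².
T⁴ = 209.9/(0.55·5.67×10⁻⁸·6.623) = 1.016×10⁹ K⁴.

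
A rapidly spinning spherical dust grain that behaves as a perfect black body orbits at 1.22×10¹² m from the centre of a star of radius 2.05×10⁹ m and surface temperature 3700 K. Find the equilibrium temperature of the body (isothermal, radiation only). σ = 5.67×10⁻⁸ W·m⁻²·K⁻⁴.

The star's surface emits σT_*⁴; at distance d the flux is S = σT_*⁴(R_*/d)².
S = 5.67×10⁻⁸·(3700)⁴·(2.05×10⁹/1.22×10¹²)² = 30.00 W/m².
For an isothermal sphere T⁴ = (1−a)S/(4σ) = 1.323×10⁸ K⁴.

T ≈ 107 K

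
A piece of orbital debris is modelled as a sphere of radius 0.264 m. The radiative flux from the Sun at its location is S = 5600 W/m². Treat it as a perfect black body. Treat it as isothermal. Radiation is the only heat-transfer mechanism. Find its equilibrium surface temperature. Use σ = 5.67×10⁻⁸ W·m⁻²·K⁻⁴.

At equilibrium, absorbed power = emitted power.
Absorbing cross-section = πr² = 0.2190 m²; emitting surface = 4πr² = 0.8758 m² (ratio 4).
S·A_cross = εσ·A_surf·T⁴  ⇒  T⁴ = S/(4σ).
T⁴ = 1.00·5600/(4·5.67×10⁻⁸) = 2.469×10¹⁰ K⁴.
T = (2.469×10¹⁰)^(1/4).

T ≈ 396 K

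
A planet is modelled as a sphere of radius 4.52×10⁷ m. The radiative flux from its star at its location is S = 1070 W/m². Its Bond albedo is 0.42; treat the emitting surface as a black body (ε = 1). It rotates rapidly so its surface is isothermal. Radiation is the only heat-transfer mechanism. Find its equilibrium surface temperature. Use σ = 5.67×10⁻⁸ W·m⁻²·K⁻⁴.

T ≈ 229 K

At equilibrium, absorbed power = emitted power.
Absorbing cross-section = πr² = 6.418×10¹⁵ m²; emitting surface = 4πr² = 2.567×10¹⁶ m² (ratio 4).
(1−a)S·A_cross = εσ·A_surf·T⁴  ⇒  T⁴ = (1−a)S/(4σ).
T⁴ = 0.580·1070/(4·5.67×10⁻⁸) = 2.736×10⁹ K⁴.
T = (2.736×10⁹)^(1/4).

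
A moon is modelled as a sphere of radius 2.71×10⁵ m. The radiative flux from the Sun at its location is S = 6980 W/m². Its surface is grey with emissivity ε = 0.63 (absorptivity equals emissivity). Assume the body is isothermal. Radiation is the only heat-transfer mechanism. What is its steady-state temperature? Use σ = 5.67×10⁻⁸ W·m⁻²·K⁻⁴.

T ≈ 419 K

At equilibrium, absorbed power = emitted power.
Absorbing cross-section = πr² = 2.307×10¹¹ m²; emitting surface = 4πr² = 9.229×10¹¹ m² (ratio 4).
εS·A_cross = εσ·A_surf·T⁴  ⇒  T⁴ = S/(4σ)   (ε cancels).
T⁴ = 6980/(4·5.67×10⁻⁸) = 3.078×10¹⁰ K⁴.
T = (3.078×10¹⁰)^(1/4).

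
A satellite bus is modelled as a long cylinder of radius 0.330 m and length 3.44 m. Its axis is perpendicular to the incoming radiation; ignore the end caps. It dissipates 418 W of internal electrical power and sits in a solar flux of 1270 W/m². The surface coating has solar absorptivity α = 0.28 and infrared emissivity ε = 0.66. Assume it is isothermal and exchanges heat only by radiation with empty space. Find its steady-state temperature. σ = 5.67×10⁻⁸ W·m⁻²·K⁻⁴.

T ≈ 260 K

At steady state, absorbed solar power + internal power = radiated power.
Absorbed: α·S·A_cross = 0.28·1270·2.270 = 807.4 W (cross-section 2rL).
Total input = 807.4 + 418 = 1225 W.
Radiated: εσ·A_surf·T⁴ with A_surf = 2πrL = 7.133 m².
T⁴ = 1225/(0.66·5.67×10⁻⁸·7.133) = 4.591×10⁹ K⁴.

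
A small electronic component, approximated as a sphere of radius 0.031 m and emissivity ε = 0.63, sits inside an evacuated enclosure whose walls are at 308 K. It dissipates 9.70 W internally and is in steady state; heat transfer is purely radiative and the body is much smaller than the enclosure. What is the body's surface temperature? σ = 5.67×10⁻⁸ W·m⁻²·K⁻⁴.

For a small grey body in a large enclosure, net radiated power = εσA(T⁴ − T_w⁴).
Steady state: P = εσA(T⁴ − T_w⁴) with A = 4πr² = 0.01208 m².
T⁴ = P/(εσA) + T_w⁴ = 9.70/(0.63·5.67×10⁻⁸·0.01208) + (308)⁴
    = 2.249×10¹⁰ + 8.999×10⁹ = 3.149×10¹⁰ K⁴.

T ≈ 421 K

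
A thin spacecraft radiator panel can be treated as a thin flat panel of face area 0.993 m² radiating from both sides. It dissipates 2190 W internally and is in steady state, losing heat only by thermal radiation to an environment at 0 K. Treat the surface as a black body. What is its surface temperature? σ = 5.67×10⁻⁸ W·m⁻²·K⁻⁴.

Steady state: internal power = radiated power, P = εσA T⁴.
Radiating area A = 2·0.993 = 1.986 m².
T⁴ = P/(εσA) = 2190/(1.0·5.67×10⁻⁸·1.986) = 1.945×10¹⁰ K⁴.
T = (1.945×10¹⁰)^(1/4).

T ≈ 373 K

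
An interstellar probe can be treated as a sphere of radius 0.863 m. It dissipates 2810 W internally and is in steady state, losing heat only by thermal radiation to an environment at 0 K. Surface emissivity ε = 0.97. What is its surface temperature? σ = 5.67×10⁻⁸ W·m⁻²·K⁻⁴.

Steady state: internal power = radiated power, P = εσA T⁴.
Radiating area A = 4πr² = 9.359 m².
T⁴ = P/(εσA) = 2810/(0.97·5.67×10⁻⁸·9.359) = 5.459×10⁹ K⁴.
T = (5.459×10⁹)^(1/4).

T ≈ 272 K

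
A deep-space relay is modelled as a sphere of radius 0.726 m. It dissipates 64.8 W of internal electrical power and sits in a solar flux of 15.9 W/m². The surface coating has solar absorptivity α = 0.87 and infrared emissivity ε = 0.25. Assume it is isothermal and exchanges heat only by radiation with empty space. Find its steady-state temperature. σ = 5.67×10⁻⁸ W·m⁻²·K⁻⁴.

T ≈ 175 K

At steady state, absorbed solar power + internal power = radiated power.
Absorbed: α·S·A_cross = 0.87·15.9·1.656 = 22.91 W (cross-section πr²).
Total input = 22.91 + 64.8 = 87.71 W.
Radiated: εσ·A_surf·T⁴ with A_surf = 4πr² = 6.623 m².
T⁴ = 87.71/(0.25·5.67×10⁻⁸·6.623) = 9.342×10⁸ K⁴.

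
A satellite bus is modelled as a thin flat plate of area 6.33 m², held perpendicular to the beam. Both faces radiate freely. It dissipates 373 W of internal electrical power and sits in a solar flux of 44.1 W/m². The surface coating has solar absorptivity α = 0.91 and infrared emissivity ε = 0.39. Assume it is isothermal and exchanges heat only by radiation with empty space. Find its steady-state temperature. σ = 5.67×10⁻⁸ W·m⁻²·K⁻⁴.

At steady state, absorbed solar power + internal power = radiated power.
Absorbed: α·S·A_cross = 0.91·44.1·6.330 = 254.0 W (cross-section A).
Total input = 254.0 + 373 = 627.0 W.
Radiated: εσ·A_surf·T⁴ with A_surf = 2A = 12.66 m².
T⁴ = 627.0/(0.39·5.67×10⁻⁸·12.66) = 2.240×10⁹ K⁴.

T ≈ 218 K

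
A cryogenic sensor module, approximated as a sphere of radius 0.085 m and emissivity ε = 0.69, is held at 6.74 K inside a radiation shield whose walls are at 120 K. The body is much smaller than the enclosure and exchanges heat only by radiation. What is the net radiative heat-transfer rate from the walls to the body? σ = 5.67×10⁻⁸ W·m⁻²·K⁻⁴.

P_net ≈ 0.737 W

For a small grey body in a large enclosure: P_net = εσA(T_body⁴ − T_wall⁴).
A = 4πr² = 0.09079 m²; T_body⁴ − T_wall⁴ = 2064 − 2.074×10⁸ = -2.074×10⁸ K⁴.
|P_net| = 0.69·5.67×10⁻⁸·0.09079·2.074×10⁸.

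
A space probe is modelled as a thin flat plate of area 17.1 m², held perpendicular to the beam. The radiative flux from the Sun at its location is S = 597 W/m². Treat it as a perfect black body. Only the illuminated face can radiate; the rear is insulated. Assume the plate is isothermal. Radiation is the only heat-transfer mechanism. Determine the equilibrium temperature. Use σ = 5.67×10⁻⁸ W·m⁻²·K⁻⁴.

At equilibrium, absorbed power = emitted power.
Absorbing cross-section = A = 17.10 m²; emitting surface = A = 17.10 m² (ratio 1).
S·A_cross = εσ·A_surf·T⁴  ⇒  T⁴ = S/(1σ).
T⁴ = 1.00·597/(1·5.67×10⁻⁸) = 1.053×10¹⁰ K⁴.
T = (1.053×10¹⁰)^(1/4).

T ≈ 320 K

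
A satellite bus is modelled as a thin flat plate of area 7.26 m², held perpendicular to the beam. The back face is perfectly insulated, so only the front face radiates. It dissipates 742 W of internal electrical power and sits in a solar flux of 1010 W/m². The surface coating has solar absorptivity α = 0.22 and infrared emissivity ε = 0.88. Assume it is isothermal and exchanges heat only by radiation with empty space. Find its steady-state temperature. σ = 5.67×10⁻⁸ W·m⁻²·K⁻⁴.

At steady state, absorbed solar power + internal power = radiated power.
Absorbed: α·S·A_cross = 0.22·1010·7.260 = 1613 W (cross-section A).
Total input = 1613 + 742 = 2355 W.
Radiated: εσ·A_surf·T⁴ with A_surf = A = 7.260 m².
T⁴ = 2355/(0.88·5.67×10⁻⁸·7.260) = 6.502×10⁹ K⁴.

T ≈ 284 K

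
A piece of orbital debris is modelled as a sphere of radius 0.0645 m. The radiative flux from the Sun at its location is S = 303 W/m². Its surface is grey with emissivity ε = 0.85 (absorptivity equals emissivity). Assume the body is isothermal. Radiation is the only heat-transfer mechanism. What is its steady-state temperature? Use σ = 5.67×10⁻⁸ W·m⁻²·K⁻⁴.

T ≈ 191 K

At equilibrium, absorbed power = emitted power.
Absorbing cross-section = πr² = 0.01307 m²; emitting surface = 4πr² = 0.05228 m² (ratio 4).
εS·A_cross = εσ·A_surf·T⁴  ⇒  T⁴ = S/(4σ)   (ε cancels).
T⁴ = 303/(4·5.67×10⁻⁸) = 1.336×10⁹ K⁴.
T = (1.336×10⁹)^(1/4).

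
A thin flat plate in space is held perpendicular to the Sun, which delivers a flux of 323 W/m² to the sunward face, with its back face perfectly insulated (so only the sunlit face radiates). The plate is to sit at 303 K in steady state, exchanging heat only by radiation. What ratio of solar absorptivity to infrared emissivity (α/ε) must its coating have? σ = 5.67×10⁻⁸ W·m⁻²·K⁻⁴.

Balance: αS·A = εσ·1A·T⁴ ⇒ α/ε = σT⁴/S.
α/ε = 5.67×10⁻⁸·(303)⁴/323 = 5.67×10⁻⁸·8.429×10⁹/323.

α/ε ≈ 1.48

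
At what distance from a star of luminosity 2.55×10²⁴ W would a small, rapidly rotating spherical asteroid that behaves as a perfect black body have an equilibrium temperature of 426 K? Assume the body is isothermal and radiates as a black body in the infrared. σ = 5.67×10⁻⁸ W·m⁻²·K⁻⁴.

For an isothermal black-emitting sphere, (1−a)S·πr² = σ·4πr²·T⁴ ⇒ S = 4σT⁴/(1−a).
S = 4·5.67×10⁻⁸·(426)⁴/1.00 = 7469 W/m².
Flux falls as S = L/(4πd²), so d = √(L/(4πS)) = √(2.55×10²⁴/(4π·7469)).

d ≈ 5.21×10⁹ m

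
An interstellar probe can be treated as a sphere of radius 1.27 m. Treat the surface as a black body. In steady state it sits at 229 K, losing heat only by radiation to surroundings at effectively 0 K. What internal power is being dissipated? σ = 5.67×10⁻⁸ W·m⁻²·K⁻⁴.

P ≈ 3160 W

Steady state: P = εσA T⁴.
A = 4πr² = 20.27 m²; T⁴ = (229)⁴ = 2.750×10⁹ K⁴.
P = 1.0 × 5.67×10⁻⁸ × 20.27 × 2.750×10⁹.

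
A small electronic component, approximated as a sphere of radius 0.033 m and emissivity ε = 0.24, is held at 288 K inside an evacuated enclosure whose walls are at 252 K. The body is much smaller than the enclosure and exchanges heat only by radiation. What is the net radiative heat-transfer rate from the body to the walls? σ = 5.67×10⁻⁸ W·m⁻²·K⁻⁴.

For a small grey body in a large enclosure: P_net = εσA(T_body⁴ − T_wall⁴).
A = 4πr² = 0.01368 m²; T_body⁴ − T_wall⁴ = 6.880×10⁹ − 4.033×10⁹ = 2.847×10⁹ K⁴.
|P_net| = 0.24·5.67×10⁻⁸·0.01368·2.847×10⁹.

P_net ≈ 0.530 W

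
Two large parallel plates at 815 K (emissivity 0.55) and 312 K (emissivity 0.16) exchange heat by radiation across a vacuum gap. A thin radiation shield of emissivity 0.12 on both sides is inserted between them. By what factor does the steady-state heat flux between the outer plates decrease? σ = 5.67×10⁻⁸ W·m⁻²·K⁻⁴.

factor ≈ 3.22

Without shield: q₀ = σΔ(T⁴)/(1/ε₁+1/ε₂−1) with denominator 7.068.
With shield the two gaps are in series; the resistances add: (1/ε₁+1/ε_s−1)+(1/ε_s+1/ε₂−1) = 9.152+13.58 = 22.73.
Heat-flux ratio q₀/q = 22.73/7.068.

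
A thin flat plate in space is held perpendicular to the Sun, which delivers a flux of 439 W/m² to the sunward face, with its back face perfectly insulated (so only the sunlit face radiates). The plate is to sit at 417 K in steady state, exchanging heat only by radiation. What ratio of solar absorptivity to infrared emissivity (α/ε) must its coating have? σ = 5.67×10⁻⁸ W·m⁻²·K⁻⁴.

α/ε ≈ 3.91

Balance: αS·A = εσ·1A·T⁴ ⇒ α/ε = σT⁴/S.
α/ε = 5.67×10⁻⁸·(417)⁴/439 = 5.67×10⁻⁸·3.024×10¹⁰/439.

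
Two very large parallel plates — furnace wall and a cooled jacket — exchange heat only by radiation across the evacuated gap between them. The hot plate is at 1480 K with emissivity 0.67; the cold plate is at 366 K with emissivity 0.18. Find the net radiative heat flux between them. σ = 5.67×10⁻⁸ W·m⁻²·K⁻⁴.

q ≈ 44800 W/m²

For two infinite grey parallel plates, q = σ(T₁⁴ − T₂⁴)/(1/ε₁ + 1/ε₂ − 1).
T₁⁴ − T₂⁴ = 4.798×10¹² − 1.794×10¹⁰ = 4.780×10¹² K⁴.
1/ε₁ + 1/ε₂ − 1 = 1.493 + 5.556 − 1 = 6.048.
q = 5.67×10⁻⁸ × 4.780×10¹² / 6.048.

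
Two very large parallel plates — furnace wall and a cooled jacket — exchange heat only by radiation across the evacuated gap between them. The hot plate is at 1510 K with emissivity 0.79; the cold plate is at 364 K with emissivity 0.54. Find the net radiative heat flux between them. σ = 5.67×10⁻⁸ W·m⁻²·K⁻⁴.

For two infinite grey parallel plates, q = σ(T₁⁴ − T₂⁴)/(1/ε₁ + 1/ε₂ − 1).
T₁⁴ − T₂⁴ = 5.199×10¹² − 1.756×10¹⁰ = 5.181×10¹² K⁴.
1/ε₁ + 1/ε₂ − 1 = 1.266 + 1.852 − 1 = 2.118.
q = 5.67×10⁻⁸ × 5.181×10¹² / 2.118.

q ≈ 1.39×10⁵ W/m²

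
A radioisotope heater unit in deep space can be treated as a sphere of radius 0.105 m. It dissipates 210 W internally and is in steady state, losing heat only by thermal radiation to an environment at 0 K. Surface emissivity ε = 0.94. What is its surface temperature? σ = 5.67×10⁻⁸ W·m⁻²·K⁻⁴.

Steady state: internal power = radiated power, P = εσA T⁴.
Radiating area A = 4πr² = 0.1385 m².
T⁴ = P/(εσA) = 210/(0.94·5.67×10⁻⁸·0.1385) = 2.844×10¹⁰ K⁴.
T = (2.844×10¹⁰)^(1/4).

T ≈ 411 K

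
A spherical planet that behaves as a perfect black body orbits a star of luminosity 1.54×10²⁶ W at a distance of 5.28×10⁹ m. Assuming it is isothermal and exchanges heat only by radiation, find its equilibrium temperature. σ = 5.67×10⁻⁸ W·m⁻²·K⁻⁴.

First find the stellar flux at distance d: S = L/(4πd²) = 1.54×10²⁶/(4π·(5.28×10⁹)²) = 4.396×10⁵ W/m².
For an isothermal sphere, absorbed (1−a)S·πr² = emitted σ·4πr²·T⁴, so T⁴ = (1−a)S/(4σ).
T⁴ = 1.00·4.396×10⁵/(4·5.67×10⁻⁸) = 1.938×10¹² K⁴.

T ≈ 1180 K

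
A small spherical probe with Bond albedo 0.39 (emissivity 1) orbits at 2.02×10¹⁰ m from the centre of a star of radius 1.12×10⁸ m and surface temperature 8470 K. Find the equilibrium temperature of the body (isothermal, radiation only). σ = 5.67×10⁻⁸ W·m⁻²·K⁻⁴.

The star's surface emits σT_*⁴; at distance d the flux is S = σT_*⁴(R_*/d)².
S = 5.67×10⁻⁸·(8470)⁴·(1.12×10⁸/2.02×10¹⁰)² = 8971 W/m².
For an isothermal sphere T⁴ = (1−a)S/(4σ) = 2.413×10¹⁰ K⁴.

T ≈ 394 K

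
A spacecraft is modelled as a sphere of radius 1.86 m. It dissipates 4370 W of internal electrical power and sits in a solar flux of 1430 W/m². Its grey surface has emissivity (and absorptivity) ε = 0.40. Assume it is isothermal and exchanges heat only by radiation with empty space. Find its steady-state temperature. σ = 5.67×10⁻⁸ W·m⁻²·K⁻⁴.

At steady state, absorbed solar power + internal power = radiated power.
Absorbed: α·S·A_cross = 0.40·1430·10.87 = 6217 W (cross-section πr²).
Total input = 6217 + 4370 = 10590 W.
Radiated: εσ·A_surf·T⁴ with A_surf = 4πr² = 43.47 m².
T⁴ = 10590/(0.40·5.67×10⁻⁸·43.47) = 1.074×10¹⁰ K⁴.

T ≈ 322 K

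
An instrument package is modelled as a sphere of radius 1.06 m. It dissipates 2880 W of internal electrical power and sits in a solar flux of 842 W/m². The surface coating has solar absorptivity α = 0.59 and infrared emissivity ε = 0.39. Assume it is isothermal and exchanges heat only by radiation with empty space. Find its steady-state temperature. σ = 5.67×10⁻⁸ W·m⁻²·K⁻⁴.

At steady state, absorbed solar power + internal power = radiated power.
Absorbed: α·S·A_cross = 0.59·842·3.530 = 1754 W (cross-section πr²).
Total input = 1754 + 2880 = 4634 W.
Radiated: εσ·A_surf·T⁴ with A_surf = 4πr² = 14.12 m².
T⁴ = 4634/(0.39·5.67×10⁻⁸·14.12) = 1.484×10¹⁰ K⁴.

T ≈ 349 K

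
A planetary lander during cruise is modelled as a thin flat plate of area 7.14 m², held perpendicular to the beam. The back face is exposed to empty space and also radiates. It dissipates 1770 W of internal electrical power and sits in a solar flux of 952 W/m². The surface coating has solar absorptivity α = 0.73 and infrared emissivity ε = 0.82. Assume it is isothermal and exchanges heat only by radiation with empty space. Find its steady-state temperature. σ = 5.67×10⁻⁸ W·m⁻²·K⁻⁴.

T ≈ 317 K

At steady state, absorbed solar power + internal power = radiated power.
Absorbed: α·S·A_cross = 0.73·952·7.140 = 4962 W (cross-section A).
Total input = 4962 + 1770 = 6732 W.
Radiated: εσ·A_surf·T⁴ with A_surf = 2A = 14.28 m².
T⁴ = 6732/(0.82·5.67×10⁻⁸·14.28) = 1.014×10¹⁰ K⁴.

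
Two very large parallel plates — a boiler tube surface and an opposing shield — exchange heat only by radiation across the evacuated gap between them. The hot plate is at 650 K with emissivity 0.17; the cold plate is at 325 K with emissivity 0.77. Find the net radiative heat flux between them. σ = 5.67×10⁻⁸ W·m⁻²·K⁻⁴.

q ≈ 1540 W/m²

For two infinite grey parallel plates, q = σ(T₁⁴ − T₂⁴)/(1/ε₁ + 1/ε₂ − 1).
T₁⁴ − T₂⁴ = 1.785×10¹¹ − 1.116×10¹⁰ = 1.673×10¹¹ K⁴.
1/ε₁ + 1/ε₂ − 1 = 5.882 + 1.299 − 1 = 6.181.
q = 5.67×10⁻⁸ × 1.673×10¹¹ / 6.181.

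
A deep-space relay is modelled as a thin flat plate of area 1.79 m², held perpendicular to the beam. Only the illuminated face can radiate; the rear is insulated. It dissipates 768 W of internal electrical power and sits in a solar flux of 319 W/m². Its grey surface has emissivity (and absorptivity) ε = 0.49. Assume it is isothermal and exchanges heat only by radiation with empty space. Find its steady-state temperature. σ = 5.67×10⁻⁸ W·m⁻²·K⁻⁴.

T ≈ 381 K

At steady state, absorbed solar power + internal power = radiated power.
Absorbed: α·S·A_cross = 0.49·319·1.790 = 279.8 W (cross-section A).
Total input = 279.8 + 768 = 1048 W.
Radiated: εσ·A_surf·T⁴ with A_surf = A = 1.790 m².
T⁴ = 1048/(0.49·5.67×10⁻⁸·1.790) = 2.107×10¹⁰ K⁴.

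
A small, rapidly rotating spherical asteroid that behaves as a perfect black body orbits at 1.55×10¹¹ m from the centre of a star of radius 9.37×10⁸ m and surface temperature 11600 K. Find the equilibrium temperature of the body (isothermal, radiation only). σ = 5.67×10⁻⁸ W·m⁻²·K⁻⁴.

T ≈ 638 K

The star's surface emits σT_*⁴; at distance d the flux is S = σT_*⁴(R_*/d)².
S = 5.67×10⁻⁸·(11600)⁴·(9.37×10⁸/1.55×10¹¹)² = 37520 W/m².
For an isothermal sphere T⁴ = (1−a)S/(4σ) = 1.654×10¹¹ K⁴.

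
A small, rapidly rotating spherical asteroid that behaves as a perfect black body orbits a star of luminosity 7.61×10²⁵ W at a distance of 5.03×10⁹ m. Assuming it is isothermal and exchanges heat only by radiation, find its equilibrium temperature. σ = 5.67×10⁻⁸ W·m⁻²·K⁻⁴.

First find the stellar flux at distance d: S = L/(4πd²) = 7.61×10²⁵/(4π·(5.03×10⁹)²) = 2.394×10⁵ W/m².
For an isothermal sphere, absorbed (1−a)S·πr² = emitted σ·4πr²·T⁴, so T⁴ = (1−a)S/(4σ).
T⁴ = 1.00·2.394×10⁵/(4·5.67×10⁻⁸) = 1.055×10¹² K⁴.

T ≈ 1010 K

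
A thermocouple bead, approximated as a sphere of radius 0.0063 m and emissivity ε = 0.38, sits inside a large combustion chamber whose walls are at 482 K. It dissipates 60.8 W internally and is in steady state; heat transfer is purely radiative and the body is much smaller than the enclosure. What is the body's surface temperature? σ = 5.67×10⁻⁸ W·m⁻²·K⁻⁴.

T ≈ 1550 K

For a small grey body in a large enclosure, net radiated power = εσA(T⁴ − T_w⁴).
Steady state: P = εσA(T⁴ − T_w⁴) with A = 4πr² = 4.988×10⁻⁴ m².
T⁴ = P/(εσA) + T_w⁴ = 60.8/(0.38·5.67×10⁻⁸·4.988×10⁻⁴) + (482)⁴
    = 5.658×10¹² + 5.397×10¹⁰ = 5.712×10¹² K⁴.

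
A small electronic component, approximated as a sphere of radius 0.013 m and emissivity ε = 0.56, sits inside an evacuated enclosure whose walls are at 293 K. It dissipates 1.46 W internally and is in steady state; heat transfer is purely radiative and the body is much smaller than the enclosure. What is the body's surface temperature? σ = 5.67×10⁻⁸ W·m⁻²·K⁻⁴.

T ≈ 413 K

For a small grey body in a large enclosure, net radiated power = εσA(T⁴ − T_w⁴).
Steady state: P = εσA(T⁴ − T_w⁴) with A = 4πr² = 0.002124 m².
T⁴ = P/(εσA) + T_w⁴ = 1.46/(0.56·5.67×10⁻⁸·0.002124) + (293)⁴
    = 2.165×10¹⁰ + 7.370×10⁹ = 2.902×10¹⁰ K⁴.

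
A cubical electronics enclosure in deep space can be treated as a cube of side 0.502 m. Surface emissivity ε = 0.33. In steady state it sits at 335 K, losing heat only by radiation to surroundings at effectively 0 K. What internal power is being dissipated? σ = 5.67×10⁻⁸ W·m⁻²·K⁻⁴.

P ≈ 356 W

Steady state: P = εσA T⁴.
A = 6L² = 1.512 m²; T⁴ = (335)⁴ = 1.259×10¹⁰ K⁴.
P = 0.33 × 5.67×10⁻⁸ × 1.512 × 1.259×10¹⁰.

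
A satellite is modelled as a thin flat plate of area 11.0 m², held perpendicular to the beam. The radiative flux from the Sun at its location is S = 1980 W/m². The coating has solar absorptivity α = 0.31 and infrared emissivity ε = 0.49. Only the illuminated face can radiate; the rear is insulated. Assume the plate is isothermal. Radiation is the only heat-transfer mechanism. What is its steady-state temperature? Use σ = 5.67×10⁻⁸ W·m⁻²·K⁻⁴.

T ≈ 386 K

At equilibrium, absorbed power = emitted power.
Absorbing cross-section = A = 11.00 m²; emitting surface = A = 11.00 m² (ratio 1).
αS·A_cross = εσ·A_surf·T⁴  ⇒  T⁴ = αS/(ε·1σ).
T⁴ = 0.310·1980/(0.49·1·5.67×10⁻⁸) = 2.209×10¹⁰ K⁴.
T = (2.209×10¹⁰)^(1/4).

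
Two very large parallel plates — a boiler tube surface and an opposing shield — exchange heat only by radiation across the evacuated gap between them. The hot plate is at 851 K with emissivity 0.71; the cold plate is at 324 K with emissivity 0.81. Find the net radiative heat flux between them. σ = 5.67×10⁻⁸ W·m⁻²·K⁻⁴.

For two infinite grey parallel plates, q = σ(T₁⁴ − T₂⁴)/(1/ε₁ + 1/ε₂ − 1).
T₁⁴ − T₂⁴ = 5.245×10¹¹ − 1.102×10¹⁰ = 5.134×10¹¹ K⁴.
1/ε₁ + 1/ε₂ − 1 = 1.408 + 1.235 − 1 = 1.643.
q = 5.67×10⁻⁸ × 5.134×10¹¹ / 1.643.

q ≈ 17700 W/m²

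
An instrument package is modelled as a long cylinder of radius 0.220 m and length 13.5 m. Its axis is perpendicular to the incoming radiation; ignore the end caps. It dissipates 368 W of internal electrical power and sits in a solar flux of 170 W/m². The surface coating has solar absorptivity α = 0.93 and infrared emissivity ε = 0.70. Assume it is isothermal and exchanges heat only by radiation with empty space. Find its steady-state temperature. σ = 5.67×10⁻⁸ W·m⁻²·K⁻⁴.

At steady state, absorbed solar power + internal power = radiated power.
Absorbed: α·S·A_cross = 0.93·170·5.940 = 939.1 W (cross-section 2rL).
Total input = 939.1 + 368 = 1307 W.
Radiated: εσ·A_surf·T⁴ with A_surf = 2πrL = 18.66 m².
T⁴ = 1307/(0.70·5.67×10⁻⁸·18.66) = 1.765×10⁹ K⁴.

T ≈ 205 K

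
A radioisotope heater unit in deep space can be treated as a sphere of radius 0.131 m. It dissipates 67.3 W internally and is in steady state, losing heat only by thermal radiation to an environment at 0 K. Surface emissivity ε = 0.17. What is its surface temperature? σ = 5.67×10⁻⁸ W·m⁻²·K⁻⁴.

Steady state: internal power = radiated power, P = εσA T⁴.
Radiating area A = 4πr² = 0.2157 m².
T⁴ = P/(εσA) = 67.3/(0.17·5.67×10⁻⁸·0.2157) = 3.238×10¹⁰ K⁴.
T = (3.238×10¹⁰)^(1/4).

T ≈ 424 K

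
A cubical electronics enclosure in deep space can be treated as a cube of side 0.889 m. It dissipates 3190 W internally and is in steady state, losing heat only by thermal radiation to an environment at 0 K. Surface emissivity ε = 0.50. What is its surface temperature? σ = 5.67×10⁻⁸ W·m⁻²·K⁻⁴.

Steady state: internal power = radiated power, P = εσA T⁴.
Radiating area A = 6L² = 4.742 m².
T⁴ = P/(εσA) = 3190/(0.50·5.67×10⁻⁸·4.742) = 2.373×10¹⁰ K⁴.
T = (2.373×10¹⁰)^(1/4).

T ≈ 392 K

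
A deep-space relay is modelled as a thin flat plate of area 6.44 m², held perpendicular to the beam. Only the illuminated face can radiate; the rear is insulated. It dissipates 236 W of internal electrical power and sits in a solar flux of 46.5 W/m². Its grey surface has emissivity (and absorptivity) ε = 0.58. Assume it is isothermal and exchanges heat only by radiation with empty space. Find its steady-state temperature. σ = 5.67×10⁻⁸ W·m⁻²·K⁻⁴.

T ≈ 210 K

At steady state, absorbed solar power + internal power = radiated power.
Absorbed: α·S·A_cross = 0.58·46.5·6.440 = 173.7 W (cross-section A).
Total input = 173.7 + 236 = 409.7 W.
Radiated: εσ·A_surf·T⁴ with A_surf = A = 6.440 m².
T⁴ = 409.7/(0.58·5.67×10⁻⁸·6.440) = 1.934×10⁹ K⁴.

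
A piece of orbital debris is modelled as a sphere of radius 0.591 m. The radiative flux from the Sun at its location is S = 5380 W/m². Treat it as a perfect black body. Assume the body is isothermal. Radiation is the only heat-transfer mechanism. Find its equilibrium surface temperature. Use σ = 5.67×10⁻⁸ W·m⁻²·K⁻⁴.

At equilibrium, absorbed power = emitted power.
Absorbing cross-section = πr² = 1.097 m²; emitting surface = 4πr² = 4.389 m² (ratio 4).
S·A_cross = εσ·A_surf·T⁴  ⇒  T⁴ = S/(4σ).
T⁴ = 1.00·5380/(4·5.67×10⁻⁸) = 2.372×10¹⁰ K⁴.
T = (2.372×10¹⁰)^(1/4).

T ≈ 392 K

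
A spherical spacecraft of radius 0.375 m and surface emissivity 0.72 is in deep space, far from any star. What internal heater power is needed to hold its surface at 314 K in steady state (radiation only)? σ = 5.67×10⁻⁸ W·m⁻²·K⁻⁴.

P = εσ·4πr²·T⁴.
4πr² = 1.767 m²; T⁴ = 9.721×10⁹ K⁴.
P = 0.72·5.67×10⁻⁸·1.767·9.721×10⁹.

P ≈ 701 W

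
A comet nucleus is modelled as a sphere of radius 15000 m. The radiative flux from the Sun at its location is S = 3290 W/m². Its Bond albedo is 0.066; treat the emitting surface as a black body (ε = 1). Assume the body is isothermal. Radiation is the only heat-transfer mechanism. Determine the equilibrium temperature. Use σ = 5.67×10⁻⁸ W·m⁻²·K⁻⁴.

At equilibrium, absorbed power = emitted power.
Absorbing cross-section = πr² = 7.069×10⁸ m²; emitting surface = 4πr² = 2.827×10⁹ m² (ratio 4).
(1−a)S·A_cross = εσ·A_surf·T⁴  ⇒  T⁴ = (1−a)S/(4σ).
T⁴ = 0.934·3290/(4·5.67×10⁻⁸) = 1.355×10¹⁰ K⁴.
T = (1.355×10¹⁰)^(1/4).

T ≈ 341 K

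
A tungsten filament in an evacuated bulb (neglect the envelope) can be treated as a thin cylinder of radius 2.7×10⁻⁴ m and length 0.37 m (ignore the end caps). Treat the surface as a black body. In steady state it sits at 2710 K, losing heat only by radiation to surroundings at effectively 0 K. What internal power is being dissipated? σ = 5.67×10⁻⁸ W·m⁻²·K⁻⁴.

Steady state: P = εσA T⁴.
A = 2πrL = 6.277×10⁻⁴ m²; T⁴ = (2710)⁴ = 5.394×10¹³ K⁴.
P = 1.0 × 5.67×10⁻⁸ × 6.277×10⁻⁴ × 5.394×10¹³.

P ≈ 1920 W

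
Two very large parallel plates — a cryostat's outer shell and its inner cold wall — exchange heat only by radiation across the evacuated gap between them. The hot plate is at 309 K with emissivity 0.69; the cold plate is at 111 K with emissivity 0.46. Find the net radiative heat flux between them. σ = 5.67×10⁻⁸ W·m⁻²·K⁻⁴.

For two infinite grey parallel plates, q = σ(T₁⁴ − T₂⁴)/(1/ε₁ + 1/ε₂ − 1).
T₁⁴ − T₂⁴ = 9.117×10⁹ − 1.518×10⁸ = 8.965×10⁹ K⁴.
1/ε₁ + 1/ε₂ − 1 = 1.449 + 2.174 − 1 = 2.623.
q = 5.67×10⁻⁸ × 8.965×10⁹ / 2.623.

q ≈ 194 W/m²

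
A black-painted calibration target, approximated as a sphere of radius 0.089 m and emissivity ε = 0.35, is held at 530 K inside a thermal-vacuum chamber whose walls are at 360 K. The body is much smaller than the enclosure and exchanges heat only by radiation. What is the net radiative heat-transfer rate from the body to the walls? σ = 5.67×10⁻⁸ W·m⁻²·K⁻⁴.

P_net ≈ 123 W

For a small grey body in a large enclosure: P_net = εσA(T_body⁴ − T_wall⁴).
A = 4πr² = 0.09954 m²; T_body⁴ − T_wall⁴ = 7.890×10¹⁰ − 1.680×10¹⁰ = 6.211×10¹⁰ K⁴.
|P_net| = 0.35·5.67×10⁻⁸·0.09954·6.211×10¹⁰.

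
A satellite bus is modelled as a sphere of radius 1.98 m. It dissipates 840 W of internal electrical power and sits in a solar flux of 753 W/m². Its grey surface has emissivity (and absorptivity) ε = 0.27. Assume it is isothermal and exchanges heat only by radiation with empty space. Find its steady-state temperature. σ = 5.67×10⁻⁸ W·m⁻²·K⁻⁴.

T ≈ 258 K

At steady state, absorbed solar power + internal power = radiated power.
Absorbed: α·S·A_cross = 0.27·753·12.32 = 2504 W (cross-section πr²).
Total input = 2504 + 840 = 3344 W.
Radiated: εσ·A_surf·T⁴ with A_surf = 4πr² = 49.27 m².
T⁴ = 3344/(0.27·5.67×10⁻⁸·49.27) = 4.434×10⁹ K⁴.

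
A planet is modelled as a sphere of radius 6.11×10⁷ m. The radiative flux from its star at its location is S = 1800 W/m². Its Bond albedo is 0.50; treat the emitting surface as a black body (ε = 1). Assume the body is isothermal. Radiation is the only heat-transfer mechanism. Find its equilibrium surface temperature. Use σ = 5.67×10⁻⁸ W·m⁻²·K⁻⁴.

At equilibrium, absorbed power = emitted power.
Absorbing cross-section = πr² = 1.173×10¹⁶ m²; emitting surface = 4πr² = 4.691×10¹⁶ m² (ratio 4).
(1−a)S·A_cross = εσ·A_surf·T⁴  ⇒  T⁴ = (1−a)S/(4σ).
T⁴ = 0.500·1800/(4·5.67×10⁻⁸) = 3.968×10⁹ K⁴.
T = (3.968×10⁹)^(1/4).

T ≈ 251 K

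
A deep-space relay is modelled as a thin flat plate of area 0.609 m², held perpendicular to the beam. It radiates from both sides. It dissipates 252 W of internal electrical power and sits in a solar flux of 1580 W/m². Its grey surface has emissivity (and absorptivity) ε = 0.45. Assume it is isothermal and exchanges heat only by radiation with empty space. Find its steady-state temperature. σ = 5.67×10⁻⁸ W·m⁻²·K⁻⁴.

At steady state, absorbed solar power + internal power = radiated power.
Absorbed: α·S·A_cross = 0.45·1580·0.6090 = 433.0 W (cross-section A).
Total input = 433.0 + 252 = 685.0 W.
Radiated: εσ·A_surf·T⁴ with A_surf = 2A = 1.218 m².
T⁴ = 685.0/(0.45·5.67×10⁻⁸·1.218) = 2.204×10¹⁰ K⁴.

T ≈ 385 K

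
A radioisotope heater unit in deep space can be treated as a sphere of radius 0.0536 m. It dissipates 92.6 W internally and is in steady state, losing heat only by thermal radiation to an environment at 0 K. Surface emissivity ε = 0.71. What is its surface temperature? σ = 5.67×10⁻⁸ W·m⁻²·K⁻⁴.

Steady state: internal power = radiated power, P = εσA T⁴.
Radiating area A = 4πr² = 0.03610 m².
T⁴ = P/(εσA) = 92.6/(0.71·5.67×10⁻⁸·0.03610) = 6.371×10¹⁰ K⁴.
T = (6.371×10¹⁰)^(1/4).

T ≈ 502 K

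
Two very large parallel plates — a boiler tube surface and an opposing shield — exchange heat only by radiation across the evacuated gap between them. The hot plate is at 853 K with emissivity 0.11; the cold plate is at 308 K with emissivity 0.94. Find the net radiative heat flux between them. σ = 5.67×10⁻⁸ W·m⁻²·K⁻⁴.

q ≈ 3220 W/m²

For two infinite grey parallel plates, q = σ(T₁⁴ − T₂⁴)/(1/ε₁ + 1/ε₂ − 1).
T₁⁴ − T₂⁴ = 5.294×10¹¹ − 8.999×10⁹ = 5.204×10¹¹ K⁴.
1/ε₁ + 1/ε₂ − 1 = 9.091 + 1.064 − 1 = 9.155.
q = 5.67×10⁻⁸ × 5.204×10¹¹ / 9.155.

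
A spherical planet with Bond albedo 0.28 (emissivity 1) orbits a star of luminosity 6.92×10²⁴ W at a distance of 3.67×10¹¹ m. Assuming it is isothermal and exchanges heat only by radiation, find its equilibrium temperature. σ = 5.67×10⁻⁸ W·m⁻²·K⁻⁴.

T ≈ 60.0 K

First find the stellar flux at distance d: S = L/(4πd²) = 6.92×10²⁴/(4π·(3.67×10¹¹)²) = 4.089 W/m².
For an isothermal sphere, absorbed (1−a)S·πr² = emitted σ·4πr²·T⁴, so T⁴ = (1−a)S/(4σ).
T⁴ = 0.720·4.089/(4·5.67×10⁻⁸) = 1.298×10⁷ K⁴.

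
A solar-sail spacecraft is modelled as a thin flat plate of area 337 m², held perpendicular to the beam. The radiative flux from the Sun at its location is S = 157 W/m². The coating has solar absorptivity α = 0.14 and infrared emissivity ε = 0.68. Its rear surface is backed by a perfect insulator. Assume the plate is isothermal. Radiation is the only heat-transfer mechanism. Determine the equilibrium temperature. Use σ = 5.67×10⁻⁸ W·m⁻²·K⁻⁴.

T ≈ 155 K

At equilibrium, absorbed power = emitted power.
Absorbing cross-section = A = 337.0 m²; emitting surface = A = 337.0 m² (ratio 1).
αS·A_cross = εσ·A_surf·T⁴  ⇒  T⁴ = αS/(ε·1σ).
T⁴ = 0.140·157/(0.68·1·5.67×10⁻⁸) = 5.701×10⁸ K⁴.
T = (5.701×10⁸)^(1/4).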